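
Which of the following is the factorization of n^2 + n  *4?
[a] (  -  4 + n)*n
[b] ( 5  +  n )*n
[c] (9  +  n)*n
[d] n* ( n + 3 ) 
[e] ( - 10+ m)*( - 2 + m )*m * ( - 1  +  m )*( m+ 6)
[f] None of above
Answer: f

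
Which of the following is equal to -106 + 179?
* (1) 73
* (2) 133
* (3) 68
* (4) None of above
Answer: 1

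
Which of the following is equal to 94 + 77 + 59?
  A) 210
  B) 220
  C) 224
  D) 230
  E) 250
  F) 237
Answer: D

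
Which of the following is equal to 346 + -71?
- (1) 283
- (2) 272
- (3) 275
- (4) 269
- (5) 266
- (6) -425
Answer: 3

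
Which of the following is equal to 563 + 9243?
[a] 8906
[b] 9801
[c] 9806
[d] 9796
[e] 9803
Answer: c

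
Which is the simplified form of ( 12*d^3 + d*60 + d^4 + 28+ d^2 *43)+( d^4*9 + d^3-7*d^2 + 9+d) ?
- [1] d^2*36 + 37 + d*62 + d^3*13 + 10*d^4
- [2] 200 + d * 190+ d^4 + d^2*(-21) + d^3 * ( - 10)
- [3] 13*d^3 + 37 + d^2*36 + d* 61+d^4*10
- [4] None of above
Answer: 3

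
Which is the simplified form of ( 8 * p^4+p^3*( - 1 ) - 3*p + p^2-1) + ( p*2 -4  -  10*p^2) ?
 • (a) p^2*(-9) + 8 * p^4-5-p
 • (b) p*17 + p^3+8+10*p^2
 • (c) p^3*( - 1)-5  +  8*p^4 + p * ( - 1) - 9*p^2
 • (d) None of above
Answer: c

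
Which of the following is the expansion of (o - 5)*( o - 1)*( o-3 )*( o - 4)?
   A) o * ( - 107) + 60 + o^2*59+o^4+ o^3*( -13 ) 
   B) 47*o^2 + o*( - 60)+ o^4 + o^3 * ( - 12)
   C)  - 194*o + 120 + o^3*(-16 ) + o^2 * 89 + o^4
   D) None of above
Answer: A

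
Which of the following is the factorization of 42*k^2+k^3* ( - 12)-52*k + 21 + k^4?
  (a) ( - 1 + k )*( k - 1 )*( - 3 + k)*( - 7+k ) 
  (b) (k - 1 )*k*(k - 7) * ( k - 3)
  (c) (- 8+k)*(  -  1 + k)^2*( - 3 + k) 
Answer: a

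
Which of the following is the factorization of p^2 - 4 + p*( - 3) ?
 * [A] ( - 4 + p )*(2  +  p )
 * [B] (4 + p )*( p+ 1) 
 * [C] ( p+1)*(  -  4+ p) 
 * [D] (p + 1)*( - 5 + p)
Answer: C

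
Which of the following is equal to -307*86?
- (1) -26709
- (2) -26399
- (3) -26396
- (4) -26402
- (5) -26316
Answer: 4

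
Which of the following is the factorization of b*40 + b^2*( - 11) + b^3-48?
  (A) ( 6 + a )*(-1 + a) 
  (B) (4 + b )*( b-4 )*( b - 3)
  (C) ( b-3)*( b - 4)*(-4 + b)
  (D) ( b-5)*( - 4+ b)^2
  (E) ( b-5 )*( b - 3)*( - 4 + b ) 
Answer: C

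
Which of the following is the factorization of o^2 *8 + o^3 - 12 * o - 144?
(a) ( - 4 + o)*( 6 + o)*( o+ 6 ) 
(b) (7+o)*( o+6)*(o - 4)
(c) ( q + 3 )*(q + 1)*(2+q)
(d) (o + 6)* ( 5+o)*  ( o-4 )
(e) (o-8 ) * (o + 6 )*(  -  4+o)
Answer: a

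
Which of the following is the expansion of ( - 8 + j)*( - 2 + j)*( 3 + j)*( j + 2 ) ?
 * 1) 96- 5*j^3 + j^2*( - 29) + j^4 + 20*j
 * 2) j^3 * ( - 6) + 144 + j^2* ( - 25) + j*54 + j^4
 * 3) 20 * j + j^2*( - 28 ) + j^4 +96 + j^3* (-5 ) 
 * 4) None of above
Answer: 3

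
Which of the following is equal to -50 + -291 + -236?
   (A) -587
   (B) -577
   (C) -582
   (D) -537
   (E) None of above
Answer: B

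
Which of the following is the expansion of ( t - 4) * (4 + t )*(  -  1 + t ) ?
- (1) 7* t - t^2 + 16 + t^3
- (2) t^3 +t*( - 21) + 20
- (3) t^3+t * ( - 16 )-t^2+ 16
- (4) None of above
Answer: 3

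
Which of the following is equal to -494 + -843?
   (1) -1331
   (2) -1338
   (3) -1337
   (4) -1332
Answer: 3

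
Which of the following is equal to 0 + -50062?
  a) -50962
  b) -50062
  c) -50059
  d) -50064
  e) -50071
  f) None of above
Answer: b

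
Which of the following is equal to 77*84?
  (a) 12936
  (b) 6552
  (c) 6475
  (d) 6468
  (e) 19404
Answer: d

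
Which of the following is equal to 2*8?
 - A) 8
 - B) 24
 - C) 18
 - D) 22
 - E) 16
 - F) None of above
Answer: E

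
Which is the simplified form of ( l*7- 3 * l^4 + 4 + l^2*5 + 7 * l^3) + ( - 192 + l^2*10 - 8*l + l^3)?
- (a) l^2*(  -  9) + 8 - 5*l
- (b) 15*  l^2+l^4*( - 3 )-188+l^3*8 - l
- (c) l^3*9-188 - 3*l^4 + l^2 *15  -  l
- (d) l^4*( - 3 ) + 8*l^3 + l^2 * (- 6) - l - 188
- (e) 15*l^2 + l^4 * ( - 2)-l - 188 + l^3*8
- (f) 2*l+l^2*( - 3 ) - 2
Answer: b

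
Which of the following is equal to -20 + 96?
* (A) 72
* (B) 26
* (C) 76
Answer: C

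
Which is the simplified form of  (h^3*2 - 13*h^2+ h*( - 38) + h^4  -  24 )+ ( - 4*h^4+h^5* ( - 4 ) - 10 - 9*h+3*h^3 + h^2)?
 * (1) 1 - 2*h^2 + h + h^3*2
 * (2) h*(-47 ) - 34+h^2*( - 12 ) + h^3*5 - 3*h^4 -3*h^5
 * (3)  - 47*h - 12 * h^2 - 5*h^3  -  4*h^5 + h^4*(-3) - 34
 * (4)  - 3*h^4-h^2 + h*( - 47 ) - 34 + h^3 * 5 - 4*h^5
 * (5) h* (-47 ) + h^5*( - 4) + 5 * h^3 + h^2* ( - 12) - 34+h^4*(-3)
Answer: 5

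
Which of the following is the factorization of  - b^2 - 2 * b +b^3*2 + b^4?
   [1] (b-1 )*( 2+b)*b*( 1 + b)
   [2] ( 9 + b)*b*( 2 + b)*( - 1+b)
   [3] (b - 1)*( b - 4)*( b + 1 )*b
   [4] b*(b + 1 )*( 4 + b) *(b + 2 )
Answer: 1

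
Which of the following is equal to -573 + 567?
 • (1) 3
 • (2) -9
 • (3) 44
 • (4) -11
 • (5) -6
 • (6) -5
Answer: 5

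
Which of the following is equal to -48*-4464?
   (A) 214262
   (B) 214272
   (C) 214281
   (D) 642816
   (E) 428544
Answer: B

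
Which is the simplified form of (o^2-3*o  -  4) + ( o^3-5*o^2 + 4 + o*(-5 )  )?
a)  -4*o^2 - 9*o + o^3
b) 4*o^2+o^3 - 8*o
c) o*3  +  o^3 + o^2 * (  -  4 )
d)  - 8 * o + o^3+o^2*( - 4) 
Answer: d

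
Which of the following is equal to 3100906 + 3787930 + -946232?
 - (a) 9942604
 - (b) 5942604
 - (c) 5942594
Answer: b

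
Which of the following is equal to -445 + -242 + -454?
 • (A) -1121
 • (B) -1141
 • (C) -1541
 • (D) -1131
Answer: B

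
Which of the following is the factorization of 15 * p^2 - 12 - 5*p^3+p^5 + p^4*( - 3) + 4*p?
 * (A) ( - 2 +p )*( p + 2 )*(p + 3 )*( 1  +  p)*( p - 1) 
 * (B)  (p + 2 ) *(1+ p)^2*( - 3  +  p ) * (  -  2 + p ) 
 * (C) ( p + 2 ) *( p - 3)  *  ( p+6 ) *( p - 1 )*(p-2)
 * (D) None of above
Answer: D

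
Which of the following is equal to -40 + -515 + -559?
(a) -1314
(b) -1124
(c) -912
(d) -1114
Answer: d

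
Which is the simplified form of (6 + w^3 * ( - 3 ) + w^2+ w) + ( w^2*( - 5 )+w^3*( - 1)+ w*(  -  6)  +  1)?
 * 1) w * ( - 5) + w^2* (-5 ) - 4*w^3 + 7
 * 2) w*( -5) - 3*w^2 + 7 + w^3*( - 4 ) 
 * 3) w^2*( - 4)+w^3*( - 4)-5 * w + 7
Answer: 3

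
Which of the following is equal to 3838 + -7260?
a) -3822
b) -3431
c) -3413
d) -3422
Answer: d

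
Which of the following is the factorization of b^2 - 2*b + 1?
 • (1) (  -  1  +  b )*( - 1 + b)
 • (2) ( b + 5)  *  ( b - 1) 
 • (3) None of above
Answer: 1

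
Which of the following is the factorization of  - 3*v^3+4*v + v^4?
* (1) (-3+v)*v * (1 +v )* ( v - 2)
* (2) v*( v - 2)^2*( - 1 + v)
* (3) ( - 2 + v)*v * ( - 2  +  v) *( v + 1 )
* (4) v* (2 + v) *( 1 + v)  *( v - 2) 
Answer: 3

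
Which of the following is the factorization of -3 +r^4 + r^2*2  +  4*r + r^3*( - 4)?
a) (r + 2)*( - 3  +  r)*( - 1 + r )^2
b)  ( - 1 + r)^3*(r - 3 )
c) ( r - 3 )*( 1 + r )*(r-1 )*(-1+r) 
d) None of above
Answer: c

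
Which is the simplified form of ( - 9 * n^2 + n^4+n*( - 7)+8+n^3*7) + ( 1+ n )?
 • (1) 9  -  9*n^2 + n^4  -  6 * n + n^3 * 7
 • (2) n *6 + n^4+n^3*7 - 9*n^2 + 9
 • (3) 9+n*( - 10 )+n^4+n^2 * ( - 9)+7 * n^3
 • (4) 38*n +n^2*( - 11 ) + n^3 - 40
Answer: 1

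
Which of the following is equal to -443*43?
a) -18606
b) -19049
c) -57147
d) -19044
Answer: b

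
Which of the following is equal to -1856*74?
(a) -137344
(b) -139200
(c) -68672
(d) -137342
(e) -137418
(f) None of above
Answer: a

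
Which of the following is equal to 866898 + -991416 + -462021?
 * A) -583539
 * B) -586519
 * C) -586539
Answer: C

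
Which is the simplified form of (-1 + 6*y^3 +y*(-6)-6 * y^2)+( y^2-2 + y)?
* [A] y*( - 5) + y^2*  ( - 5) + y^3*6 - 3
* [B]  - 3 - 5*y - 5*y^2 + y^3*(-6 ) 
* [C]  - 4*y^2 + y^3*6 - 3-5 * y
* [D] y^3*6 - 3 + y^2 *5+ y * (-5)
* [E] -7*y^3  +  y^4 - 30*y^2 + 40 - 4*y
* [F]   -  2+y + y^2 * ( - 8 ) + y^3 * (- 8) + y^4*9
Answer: A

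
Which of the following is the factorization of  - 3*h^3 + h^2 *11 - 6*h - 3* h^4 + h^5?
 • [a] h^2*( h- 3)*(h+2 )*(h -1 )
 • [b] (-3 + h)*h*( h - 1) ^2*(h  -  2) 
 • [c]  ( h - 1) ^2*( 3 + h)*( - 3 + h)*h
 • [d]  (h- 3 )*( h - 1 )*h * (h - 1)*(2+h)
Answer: d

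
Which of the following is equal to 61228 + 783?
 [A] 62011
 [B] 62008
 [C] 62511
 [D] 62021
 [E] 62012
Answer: A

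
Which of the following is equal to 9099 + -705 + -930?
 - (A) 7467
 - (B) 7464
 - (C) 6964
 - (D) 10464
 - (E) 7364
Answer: B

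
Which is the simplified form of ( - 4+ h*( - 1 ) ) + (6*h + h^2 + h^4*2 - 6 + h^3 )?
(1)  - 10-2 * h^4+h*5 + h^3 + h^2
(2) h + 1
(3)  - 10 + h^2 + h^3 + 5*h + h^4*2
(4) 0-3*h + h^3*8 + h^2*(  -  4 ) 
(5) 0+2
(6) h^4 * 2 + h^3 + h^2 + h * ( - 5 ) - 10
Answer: 3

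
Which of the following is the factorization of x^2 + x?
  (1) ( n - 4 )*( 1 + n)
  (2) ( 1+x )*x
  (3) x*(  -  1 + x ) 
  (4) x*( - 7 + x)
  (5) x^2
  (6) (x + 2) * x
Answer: 2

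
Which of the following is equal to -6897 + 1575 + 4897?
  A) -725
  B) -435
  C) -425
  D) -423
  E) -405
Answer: C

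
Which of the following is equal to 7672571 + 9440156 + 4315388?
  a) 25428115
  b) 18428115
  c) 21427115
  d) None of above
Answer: d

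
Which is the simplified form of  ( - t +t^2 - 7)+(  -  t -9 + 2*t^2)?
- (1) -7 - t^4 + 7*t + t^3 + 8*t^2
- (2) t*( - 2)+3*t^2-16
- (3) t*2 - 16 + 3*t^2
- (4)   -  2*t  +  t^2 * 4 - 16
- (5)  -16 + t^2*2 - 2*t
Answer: 2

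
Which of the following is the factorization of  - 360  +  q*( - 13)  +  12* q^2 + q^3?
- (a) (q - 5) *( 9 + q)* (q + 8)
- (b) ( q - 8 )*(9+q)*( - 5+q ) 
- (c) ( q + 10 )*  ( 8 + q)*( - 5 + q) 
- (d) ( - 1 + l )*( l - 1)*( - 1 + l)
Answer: a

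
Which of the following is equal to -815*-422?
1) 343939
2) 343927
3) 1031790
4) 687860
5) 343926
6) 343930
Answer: 6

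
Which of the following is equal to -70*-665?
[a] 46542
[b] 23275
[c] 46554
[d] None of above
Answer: d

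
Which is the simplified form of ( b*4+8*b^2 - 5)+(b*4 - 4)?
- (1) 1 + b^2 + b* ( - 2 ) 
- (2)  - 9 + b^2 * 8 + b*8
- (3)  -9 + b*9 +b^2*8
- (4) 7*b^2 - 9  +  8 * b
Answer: 2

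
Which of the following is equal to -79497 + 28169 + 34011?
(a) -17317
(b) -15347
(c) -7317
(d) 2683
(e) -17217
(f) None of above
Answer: a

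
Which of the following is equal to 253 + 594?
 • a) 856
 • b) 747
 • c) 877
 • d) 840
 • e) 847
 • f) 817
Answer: e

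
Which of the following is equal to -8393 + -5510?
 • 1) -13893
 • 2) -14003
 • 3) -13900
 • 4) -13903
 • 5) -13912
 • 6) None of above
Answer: 4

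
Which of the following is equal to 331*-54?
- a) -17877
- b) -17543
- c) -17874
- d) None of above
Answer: c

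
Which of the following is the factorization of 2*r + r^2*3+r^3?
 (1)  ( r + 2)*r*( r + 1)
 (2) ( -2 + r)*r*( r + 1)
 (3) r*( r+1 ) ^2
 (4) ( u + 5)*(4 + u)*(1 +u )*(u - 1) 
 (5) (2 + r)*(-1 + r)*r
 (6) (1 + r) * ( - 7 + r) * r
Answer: 1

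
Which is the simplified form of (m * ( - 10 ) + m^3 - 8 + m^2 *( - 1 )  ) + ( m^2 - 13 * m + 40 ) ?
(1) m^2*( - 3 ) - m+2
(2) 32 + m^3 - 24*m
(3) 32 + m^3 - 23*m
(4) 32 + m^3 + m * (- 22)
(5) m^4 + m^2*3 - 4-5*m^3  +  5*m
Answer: 3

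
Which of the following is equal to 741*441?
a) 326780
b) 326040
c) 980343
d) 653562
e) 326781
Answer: e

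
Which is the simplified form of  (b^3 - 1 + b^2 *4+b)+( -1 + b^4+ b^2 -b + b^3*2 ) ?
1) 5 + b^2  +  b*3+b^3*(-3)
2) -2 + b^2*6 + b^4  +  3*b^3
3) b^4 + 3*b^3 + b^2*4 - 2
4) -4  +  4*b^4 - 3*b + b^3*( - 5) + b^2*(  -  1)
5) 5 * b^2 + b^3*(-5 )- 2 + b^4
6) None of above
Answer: 6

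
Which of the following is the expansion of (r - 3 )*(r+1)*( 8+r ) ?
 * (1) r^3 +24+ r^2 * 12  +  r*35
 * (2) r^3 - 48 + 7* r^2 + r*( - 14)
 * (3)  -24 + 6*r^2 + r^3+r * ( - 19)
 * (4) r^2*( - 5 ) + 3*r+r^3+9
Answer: 3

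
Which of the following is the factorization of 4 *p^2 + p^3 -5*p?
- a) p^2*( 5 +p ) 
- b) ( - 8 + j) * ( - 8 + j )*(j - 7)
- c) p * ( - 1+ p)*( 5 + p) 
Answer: c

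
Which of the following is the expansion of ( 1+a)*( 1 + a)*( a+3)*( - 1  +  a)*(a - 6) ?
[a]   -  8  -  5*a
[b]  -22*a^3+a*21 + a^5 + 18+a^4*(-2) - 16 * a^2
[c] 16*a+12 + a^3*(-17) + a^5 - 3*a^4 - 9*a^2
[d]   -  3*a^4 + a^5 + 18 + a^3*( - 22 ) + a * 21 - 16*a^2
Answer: b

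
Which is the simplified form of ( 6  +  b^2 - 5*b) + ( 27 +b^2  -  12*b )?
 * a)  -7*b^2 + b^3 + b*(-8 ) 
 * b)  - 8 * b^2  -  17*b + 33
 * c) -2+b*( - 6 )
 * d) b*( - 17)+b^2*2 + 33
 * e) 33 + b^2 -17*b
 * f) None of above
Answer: d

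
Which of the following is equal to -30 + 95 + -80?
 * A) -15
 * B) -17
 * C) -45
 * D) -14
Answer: A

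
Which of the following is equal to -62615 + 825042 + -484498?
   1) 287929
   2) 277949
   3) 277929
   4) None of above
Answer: 3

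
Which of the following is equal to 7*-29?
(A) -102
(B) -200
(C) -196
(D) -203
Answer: D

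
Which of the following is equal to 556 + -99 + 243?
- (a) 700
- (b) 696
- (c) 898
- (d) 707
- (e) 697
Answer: a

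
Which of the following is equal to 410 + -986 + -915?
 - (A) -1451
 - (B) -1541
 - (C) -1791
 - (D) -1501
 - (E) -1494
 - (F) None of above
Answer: F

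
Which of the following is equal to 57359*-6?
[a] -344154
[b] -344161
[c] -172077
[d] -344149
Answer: a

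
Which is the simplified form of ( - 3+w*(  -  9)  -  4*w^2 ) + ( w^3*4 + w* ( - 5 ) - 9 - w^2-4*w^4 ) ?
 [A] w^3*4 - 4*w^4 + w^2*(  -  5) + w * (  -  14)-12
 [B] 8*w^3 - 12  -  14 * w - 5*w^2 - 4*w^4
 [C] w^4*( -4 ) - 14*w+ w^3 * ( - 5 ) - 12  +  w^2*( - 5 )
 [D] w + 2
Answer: A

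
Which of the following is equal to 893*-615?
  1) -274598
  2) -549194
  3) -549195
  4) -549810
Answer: 3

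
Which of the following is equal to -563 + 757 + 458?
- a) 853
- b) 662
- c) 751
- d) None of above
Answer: d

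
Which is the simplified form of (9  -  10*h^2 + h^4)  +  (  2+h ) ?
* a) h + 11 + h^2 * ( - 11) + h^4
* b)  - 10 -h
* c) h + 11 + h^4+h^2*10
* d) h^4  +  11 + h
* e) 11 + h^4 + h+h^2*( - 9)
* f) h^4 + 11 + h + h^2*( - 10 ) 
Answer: f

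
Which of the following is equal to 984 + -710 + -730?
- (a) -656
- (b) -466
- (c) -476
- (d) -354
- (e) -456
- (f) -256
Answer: e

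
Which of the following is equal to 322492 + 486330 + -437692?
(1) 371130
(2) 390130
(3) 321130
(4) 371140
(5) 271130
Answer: 1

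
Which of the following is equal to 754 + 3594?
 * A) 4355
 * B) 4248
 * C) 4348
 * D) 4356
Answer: C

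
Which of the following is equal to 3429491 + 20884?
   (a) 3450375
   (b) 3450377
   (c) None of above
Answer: a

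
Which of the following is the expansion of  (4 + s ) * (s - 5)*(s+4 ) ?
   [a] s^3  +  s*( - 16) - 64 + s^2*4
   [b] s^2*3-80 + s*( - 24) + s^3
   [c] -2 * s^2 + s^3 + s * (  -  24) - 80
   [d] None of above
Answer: b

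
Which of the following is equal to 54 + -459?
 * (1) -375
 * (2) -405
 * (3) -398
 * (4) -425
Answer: 2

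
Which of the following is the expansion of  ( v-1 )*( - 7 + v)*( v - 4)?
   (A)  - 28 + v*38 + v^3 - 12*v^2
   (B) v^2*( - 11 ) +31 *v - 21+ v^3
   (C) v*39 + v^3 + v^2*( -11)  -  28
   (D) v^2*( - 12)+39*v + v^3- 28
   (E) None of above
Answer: D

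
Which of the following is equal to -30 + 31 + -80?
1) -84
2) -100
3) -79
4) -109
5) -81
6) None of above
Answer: 3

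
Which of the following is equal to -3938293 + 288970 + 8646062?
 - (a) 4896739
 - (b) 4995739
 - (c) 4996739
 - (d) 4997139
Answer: c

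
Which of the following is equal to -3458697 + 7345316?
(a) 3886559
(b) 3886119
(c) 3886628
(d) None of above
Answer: d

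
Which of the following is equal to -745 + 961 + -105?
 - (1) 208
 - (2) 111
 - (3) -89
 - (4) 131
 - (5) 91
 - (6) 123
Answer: 2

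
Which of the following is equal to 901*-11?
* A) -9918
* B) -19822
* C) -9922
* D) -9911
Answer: D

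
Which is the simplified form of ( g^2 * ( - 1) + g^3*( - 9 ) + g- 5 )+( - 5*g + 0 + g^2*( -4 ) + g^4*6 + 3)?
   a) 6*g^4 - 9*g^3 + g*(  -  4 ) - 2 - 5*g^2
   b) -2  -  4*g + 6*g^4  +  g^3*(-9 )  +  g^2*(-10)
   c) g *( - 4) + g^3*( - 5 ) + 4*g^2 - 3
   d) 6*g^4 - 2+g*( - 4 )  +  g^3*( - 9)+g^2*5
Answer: a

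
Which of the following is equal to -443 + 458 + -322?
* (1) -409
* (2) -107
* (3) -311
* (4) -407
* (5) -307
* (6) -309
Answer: 5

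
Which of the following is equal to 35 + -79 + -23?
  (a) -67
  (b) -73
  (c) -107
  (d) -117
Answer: a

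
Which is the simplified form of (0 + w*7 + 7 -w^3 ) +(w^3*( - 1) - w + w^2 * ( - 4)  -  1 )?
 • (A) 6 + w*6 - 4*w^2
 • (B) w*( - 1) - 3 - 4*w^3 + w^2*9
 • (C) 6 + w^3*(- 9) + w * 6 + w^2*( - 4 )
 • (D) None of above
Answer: D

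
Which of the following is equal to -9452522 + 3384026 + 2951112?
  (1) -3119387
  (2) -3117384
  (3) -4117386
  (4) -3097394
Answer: 2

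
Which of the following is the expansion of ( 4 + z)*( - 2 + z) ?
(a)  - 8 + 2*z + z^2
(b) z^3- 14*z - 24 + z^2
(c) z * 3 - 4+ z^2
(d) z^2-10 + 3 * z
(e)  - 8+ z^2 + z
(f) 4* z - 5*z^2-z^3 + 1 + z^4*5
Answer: a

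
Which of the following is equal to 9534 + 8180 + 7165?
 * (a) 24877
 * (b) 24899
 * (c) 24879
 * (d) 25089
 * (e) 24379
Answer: c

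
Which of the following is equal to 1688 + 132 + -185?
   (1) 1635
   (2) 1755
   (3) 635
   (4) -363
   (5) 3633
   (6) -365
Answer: 1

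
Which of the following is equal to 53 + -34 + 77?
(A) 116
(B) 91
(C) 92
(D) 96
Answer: D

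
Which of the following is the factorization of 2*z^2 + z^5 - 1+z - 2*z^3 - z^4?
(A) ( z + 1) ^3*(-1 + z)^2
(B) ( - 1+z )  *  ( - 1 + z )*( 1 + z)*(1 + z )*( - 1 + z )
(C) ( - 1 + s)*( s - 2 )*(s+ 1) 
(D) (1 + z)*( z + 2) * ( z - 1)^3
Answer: B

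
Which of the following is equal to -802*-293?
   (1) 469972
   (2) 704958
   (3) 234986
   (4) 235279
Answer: 3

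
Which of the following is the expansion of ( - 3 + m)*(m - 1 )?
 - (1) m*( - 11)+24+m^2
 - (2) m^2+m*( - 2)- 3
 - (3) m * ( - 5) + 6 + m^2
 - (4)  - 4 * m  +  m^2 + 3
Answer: 4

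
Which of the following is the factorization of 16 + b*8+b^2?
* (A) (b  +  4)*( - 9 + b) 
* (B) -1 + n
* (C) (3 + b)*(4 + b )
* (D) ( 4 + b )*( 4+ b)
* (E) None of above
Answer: D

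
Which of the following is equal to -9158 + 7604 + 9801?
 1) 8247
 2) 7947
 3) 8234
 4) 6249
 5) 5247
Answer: 1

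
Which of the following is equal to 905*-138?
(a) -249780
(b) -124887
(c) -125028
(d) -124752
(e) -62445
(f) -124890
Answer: f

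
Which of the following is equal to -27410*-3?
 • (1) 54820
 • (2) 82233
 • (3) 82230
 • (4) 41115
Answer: 3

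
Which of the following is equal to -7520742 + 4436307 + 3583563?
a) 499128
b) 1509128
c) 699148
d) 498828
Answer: a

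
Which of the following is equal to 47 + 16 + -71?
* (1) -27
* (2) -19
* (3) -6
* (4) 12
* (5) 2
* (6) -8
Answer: 6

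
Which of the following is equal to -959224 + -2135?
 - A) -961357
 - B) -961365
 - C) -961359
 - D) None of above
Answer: C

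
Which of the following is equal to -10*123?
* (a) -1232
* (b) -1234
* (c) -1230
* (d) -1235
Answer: c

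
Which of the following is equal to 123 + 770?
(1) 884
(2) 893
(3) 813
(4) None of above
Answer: 2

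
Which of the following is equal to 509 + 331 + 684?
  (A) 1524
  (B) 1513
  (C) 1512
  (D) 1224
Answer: A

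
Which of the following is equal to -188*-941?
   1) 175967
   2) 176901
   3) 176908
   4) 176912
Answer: 3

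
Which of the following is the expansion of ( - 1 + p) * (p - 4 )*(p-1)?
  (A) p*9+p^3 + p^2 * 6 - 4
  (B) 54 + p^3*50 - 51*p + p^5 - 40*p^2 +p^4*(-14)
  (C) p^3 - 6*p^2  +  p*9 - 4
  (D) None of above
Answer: C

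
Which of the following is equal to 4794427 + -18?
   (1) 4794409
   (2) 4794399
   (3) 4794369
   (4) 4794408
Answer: 1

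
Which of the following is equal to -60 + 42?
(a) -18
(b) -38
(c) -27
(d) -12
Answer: a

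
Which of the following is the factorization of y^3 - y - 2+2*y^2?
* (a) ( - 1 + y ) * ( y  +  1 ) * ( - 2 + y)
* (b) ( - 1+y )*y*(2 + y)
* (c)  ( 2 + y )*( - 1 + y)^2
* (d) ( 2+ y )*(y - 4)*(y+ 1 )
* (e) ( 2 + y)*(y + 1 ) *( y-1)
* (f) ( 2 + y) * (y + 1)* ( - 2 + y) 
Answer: e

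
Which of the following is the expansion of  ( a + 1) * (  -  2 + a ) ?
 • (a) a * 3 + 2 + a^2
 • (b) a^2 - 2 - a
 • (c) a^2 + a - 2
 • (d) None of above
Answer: b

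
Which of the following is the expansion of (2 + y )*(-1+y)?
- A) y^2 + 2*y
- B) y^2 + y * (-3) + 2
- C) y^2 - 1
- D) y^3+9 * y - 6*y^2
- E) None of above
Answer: E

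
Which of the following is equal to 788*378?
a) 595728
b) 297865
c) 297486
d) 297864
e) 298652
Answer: d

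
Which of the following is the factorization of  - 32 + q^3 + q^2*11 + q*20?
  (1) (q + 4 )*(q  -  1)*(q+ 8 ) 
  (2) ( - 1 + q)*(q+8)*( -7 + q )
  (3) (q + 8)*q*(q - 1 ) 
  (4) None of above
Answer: 1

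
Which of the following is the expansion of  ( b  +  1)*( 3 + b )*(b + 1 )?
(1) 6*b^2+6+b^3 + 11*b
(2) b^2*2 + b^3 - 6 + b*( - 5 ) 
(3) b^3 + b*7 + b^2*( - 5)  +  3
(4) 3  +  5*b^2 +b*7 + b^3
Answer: 4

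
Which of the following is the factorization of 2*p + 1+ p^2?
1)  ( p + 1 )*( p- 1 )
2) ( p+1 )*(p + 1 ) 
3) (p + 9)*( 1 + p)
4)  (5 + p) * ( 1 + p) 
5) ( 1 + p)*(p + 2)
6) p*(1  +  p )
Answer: 2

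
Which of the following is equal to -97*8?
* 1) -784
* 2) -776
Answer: 2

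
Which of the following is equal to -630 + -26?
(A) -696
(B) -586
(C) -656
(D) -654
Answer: C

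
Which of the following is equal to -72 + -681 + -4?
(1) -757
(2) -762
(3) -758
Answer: 1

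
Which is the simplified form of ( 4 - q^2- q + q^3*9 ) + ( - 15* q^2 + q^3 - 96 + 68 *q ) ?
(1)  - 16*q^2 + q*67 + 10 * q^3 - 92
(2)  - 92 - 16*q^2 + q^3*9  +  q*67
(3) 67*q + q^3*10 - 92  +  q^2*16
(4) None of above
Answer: 1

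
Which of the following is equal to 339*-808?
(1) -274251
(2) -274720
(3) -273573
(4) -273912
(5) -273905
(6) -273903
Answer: 4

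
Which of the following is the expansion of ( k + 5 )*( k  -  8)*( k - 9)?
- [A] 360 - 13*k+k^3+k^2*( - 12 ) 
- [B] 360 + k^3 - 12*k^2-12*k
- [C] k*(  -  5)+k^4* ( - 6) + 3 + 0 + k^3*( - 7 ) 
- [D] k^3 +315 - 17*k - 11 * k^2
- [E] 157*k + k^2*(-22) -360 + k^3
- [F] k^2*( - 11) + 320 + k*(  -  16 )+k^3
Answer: A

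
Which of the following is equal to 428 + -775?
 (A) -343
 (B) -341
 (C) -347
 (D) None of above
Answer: C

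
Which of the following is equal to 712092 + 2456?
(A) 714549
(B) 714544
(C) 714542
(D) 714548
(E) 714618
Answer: D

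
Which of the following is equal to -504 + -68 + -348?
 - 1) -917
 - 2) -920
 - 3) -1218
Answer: 2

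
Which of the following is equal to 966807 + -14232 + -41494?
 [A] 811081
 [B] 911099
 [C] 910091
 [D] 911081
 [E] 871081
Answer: D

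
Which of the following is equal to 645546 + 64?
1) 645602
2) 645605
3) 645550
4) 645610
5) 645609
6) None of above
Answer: 4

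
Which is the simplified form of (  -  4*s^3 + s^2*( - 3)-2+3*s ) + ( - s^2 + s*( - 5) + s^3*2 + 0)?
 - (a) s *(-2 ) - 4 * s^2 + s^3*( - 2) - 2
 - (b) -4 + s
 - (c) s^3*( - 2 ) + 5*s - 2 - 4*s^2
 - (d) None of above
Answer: a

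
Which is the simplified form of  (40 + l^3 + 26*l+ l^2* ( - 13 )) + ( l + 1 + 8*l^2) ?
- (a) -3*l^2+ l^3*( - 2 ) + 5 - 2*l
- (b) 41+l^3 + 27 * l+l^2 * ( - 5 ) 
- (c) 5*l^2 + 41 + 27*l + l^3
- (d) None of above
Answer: b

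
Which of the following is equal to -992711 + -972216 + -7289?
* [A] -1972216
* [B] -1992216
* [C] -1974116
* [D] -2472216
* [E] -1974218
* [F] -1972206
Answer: A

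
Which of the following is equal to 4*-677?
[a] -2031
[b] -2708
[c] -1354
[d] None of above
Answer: b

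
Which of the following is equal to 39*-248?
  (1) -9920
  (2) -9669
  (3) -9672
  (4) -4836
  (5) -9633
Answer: 3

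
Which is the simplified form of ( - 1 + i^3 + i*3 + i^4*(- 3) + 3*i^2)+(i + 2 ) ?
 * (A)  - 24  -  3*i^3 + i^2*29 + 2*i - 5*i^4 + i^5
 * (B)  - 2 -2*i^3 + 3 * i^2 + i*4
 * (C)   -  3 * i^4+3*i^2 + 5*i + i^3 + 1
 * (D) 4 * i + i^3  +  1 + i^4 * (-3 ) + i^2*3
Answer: D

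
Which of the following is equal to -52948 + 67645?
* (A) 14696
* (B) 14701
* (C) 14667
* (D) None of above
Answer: D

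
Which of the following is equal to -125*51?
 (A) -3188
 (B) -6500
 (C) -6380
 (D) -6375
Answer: D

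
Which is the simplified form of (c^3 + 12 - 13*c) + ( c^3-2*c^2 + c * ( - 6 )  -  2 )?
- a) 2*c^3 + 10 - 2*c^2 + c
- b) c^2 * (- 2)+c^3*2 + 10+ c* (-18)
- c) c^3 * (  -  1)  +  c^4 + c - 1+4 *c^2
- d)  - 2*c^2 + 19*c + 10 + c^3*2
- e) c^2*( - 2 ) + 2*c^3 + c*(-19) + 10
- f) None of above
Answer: e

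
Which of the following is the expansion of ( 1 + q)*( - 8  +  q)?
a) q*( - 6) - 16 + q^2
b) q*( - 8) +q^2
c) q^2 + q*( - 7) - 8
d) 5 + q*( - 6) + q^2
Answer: c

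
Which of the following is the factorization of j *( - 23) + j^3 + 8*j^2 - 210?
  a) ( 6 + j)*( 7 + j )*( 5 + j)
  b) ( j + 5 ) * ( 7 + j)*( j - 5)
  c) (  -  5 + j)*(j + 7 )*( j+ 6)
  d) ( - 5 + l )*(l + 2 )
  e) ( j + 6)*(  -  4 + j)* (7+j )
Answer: c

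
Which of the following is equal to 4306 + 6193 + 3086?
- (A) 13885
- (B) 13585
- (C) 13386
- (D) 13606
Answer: B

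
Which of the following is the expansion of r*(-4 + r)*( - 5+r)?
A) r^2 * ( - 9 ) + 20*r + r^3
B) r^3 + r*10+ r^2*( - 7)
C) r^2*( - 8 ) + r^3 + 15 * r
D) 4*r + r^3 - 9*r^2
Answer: A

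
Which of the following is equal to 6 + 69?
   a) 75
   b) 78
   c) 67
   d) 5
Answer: a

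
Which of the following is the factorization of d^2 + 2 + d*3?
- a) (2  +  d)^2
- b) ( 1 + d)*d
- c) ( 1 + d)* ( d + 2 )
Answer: c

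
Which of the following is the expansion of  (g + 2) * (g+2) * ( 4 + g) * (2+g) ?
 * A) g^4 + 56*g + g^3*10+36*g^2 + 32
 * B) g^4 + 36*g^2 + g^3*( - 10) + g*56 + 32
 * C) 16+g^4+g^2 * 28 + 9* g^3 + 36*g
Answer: A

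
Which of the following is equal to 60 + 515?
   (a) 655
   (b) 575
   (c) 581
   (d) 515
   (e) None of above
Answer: b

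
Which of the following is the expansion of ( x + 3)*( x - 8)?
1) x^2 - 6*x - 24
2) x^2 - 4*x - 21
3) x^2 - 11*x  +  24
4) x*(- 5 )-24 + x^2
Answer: 4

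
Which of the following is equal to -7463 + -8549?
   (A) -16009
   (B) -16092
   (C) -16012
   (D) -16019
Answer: C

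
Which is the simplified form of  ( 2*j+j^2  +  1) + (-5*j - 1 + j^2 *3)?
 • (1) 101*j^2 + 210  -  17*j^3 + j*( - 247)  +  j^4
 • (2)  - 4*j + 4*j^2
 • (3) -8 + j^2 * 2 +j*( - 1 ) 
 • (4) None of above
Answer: 4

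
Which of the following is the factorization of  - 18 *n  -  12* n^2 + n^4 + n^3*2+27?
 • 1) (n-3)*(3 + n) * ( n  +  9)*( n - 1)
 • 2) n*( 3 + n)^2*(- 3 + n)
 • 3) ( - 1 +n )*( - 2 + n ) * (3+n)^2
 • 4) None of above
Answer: 4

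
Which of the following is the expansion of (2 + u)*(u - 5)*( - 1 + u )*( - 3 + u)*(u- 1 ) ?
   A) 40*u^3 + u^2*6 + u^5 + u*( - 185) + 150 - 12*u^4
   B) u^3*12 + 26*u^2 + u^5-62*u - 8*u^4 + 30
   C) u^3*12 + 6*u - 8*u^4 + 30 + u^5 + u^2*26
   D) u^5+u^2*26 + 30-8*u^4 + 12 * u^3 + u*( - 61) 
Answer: D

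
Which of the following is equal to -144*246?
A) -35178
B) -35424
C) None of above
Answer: B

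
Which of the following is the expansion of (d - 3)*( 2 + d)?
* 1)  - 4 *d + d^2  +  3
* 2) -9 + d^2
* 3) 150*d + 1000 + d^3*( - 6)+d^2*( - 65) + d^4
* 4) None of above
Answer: 4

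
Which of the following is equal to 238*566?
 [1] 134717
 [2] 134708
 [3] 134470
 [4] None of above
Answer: 2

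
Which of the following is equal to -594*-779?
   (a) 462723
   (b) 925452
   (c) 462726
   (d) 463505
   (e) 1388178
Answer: c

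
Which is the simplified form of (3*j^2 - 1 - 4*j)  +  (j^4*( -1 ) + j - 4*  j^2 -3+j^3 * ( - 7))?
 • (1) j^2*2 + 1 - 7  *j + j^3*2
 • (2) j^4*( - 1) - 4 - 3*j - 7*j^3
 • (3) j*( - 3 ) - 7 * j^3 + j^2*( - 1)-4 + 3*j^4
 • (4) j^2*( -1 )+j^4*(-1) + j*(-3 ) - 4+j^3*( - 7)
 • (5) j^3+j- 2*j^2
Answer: 4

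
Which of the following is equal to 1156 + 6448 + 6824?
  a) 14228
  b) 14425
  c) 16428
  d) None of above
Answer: d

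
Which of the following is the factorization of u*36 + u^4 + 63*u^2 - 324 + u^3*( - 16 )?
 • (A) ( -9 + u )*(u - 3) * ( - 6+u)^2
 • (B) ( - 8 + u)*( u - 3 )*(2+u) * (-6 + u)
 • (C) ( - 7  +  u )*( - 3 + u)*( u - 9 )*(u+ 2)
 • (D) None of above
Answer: D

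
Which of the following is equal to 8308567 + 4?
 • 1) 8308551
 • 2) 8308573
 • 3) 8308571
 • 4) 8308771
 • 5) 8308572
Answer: 3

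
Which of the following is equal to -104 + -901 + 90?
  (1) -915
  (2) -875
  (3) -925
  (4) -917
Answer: 1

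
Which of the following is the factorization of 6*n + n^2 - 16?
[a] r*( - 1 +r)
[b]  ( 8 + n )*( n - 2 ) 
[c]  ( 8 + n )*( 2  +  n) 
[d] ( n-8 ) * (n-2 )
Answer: b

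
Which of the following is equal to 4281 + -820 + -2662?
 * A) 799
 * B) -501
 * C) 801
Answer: A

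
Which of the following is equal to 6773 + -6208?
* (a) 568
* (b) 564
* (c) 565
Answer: c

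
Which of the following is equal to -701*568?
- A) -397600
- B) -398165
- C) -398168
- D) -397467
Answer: C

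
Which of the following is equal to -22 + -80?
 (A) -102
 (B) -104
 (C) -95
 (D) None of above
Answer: A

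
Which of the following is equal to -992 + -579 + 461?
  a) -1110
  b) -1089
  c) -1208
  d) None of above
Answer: a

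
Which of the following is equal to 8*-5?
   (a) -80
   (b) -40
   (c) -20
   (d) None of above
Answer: b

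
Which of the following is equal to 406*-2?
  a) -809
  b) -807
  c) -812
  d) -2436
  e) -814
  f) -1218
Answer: c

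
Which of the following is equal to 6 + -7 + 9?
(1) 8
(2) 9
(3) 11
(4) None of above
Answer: 1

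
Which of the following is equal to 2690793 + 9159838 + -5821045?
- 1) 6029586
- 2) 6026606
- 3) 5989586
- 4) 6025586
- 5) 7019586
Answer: 1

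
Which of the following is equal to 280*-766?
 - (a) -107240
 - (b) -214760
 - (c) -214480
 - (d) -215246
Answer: c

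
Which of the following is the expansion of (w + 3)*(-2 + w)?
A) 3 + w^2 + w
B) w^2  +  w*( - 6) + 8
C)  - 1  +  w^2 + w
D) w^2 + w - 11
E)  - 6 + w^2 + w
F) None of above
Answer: E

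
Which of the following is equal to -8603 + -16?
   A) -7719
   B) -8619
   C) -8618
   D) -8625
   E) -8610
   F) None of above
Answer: B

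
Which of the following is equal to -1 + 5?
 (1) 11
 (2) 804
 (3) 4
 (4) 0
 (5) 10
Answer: 3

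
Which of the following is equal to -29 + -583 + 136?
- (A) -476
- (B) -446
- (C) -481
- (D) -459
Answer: A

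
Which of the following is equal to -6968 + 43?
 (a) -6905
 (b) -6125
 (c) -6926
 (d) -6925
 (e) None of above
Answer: d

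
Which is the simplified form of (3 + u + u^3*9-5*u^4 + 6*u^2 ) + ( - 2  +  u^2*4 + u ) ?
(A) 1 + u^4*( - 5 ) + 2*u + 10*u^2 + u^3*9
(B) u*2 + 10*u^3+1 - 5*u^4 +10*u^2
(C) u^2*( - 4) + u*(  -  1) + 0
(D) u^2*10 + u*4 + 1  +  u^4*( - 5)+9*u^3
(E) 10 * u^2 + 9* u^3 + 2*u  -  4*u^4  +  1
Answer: A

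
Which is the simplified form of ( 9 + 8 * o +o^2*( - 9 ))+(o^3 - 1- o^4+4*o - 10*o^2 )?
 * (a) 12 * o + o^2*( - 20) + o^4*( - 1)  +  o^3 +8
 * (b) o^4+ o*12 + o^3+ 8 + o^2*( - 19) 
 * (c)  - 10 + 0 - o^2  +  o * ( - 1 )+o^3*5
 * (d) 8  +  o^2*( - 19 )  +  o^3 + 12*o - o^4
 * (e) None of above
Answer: d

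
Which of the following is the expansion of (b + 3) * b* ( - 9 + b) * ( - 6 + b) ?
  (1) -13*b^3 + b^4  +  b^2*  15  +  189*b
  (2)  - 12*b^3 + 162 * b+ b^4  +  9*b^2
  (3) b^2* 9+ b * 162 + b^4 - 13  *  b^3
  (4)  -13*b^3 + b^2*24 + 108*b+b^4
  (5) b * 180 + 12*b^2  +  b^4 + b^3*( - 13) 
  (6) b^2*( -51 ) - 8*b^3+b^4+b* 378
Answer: 2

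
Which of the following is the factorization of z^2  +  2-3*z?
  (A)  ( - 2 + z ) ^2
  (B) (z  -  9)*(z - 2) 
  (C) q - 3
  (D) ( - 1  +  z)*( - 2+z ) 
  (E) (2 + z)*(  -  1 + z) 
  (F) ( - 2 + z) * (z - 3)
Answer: D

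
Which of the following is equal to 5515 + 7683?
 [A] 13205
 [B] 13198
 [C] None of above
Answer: B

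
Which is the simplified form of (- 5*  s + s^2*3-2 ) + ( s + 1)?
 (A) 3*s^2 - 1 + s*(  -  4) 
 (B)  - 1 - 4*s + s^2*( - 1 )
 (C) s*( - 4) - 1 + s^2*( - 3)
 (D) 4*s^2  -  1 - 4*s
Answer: A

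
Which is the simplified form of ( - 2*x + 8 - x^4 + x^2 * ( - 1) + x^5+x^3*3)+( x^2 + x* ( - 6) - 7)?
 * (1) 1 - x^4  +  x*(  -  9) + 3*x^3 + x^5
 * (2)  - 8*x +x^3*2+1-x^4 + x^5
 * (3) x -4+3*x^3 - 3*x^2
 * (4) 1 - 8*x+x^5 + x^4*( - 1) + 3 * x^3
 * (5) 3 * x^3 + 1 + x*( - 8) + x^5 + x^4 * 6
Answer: 4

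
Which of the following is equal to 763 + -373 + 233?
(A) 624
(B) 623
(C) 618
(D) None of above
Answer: B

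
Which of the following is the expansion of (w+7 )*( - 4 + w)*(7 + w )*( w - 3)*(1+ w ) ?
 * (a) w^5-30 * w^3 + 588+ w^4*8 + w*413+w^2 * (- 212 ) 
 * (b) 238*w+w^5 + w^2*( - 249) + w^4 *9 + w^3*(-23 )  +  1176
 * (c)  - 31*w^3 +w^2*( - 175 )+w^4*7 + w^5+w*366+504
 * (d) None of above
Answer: a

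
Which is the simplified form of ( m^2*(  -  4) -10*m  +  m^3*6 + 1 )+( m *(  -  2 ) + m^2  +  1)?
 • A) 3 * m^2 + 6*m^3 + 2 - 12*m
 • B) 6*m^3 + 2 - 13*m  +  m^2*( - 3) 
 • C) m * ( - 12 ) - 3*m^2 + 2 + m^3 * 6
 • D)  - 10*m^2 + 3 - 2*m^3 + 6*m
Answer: C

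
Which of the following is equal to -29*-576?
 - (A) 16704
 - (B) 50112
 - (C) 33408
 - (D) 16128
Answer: A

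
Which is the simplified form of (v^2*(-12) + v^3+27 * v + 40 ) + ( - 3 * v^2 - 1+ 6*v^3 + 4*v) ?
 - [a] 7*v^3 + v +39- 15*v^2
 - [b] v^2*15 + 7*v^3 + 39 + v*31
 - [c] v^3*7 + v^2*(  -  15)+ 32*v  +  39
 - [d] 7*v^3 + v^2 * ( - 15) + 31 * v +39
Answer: d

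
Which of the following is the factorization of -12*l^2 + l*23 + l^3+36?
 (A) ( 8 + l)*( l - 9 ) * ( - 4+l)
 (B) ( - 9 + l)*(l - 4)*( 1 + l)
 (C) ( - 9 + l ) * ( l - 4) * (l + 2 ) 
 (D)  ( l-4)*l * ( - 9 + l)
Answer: B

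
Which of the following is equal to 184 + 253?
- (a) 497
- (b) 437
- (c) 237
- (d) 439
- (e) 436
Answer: b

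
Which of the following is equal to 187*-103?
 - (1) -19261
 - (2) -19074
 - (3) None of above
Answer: 1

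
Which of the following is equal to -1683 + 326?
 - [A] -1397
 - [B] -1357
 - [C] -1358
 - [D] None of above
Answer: B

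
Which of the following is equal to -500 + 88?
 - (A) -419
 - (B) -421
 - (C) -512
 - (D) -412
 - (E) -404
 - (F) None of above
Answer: D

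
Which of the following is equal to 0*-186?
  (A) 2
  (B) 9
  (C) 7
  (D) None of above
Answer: D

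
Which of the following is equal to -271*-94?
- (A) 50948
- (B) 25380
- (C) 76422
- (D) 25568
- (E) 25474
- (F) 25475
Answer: E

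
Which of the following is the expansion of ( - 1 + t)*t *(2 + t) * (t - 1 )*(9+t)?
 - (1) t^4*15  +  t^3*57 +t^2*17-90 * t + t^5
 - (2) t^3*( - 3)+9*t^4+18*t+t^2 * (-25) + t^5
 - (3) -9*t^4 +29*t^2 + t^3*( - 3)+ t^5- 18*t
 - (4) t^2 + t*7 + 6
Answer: 2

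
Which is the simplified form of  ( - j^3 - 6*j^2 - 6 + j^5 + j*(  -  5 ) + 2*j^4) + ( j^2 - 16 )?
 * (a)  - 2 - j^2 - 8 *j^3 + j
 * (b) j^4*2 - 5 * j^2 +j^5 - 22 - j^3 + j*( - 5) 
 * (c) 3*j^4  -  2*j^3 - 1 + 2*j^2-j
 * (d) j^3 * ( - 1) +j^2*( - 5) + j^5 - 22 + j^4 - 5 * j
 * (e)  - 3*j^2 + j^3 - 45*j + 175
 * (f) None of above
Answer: b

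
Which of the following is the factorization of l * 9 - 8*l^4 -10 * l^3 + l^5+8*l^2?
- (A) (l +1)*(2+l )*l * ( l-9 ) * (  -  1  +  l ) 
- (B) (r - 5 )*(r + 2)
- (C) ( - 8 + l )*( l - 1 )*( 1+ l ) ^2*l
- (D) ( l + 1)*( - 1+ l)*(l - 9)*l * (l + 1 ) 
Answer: D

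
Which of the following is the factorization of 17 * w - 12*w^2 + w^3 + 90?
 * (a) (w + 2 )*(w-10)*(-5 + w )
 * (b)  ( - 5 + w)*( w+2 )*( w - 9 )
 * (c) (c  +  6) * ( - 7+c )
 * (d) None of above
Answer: b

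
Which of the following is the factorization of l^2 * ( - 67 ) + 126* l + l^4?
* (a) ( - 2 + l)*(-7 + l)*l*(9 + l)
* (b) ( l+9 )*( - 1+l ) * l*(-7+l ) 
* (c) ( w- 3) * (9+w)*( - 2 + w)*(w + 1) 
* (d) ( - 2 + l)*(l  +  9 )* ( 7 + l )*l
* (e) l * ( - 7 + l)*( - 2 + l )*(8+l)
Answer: a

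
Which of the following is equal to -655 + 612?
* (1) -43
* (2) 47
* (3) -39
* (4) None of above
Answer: 1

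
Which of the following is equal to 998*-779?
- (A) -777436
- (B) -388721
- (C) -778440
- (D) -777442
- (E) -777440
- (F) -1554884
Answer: D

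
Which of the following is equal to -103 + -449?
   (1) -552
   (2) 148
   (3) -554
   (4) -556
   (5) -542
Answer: 1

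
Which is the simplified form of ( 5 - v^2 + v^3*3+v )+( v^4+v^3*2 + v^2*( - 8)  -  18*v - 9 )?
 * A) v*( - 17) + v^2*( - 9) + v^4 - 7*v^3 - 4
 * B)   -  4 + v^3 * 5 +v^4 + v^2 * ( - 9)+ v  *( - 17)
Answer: B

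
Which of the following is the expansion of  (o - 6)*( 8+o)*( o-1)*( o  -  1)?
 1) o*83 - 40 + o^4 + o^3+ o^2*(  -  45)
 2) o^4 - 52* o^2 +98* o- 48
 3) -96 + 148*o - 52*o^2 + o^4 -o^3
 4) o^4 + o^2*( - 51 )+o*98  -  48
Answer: 4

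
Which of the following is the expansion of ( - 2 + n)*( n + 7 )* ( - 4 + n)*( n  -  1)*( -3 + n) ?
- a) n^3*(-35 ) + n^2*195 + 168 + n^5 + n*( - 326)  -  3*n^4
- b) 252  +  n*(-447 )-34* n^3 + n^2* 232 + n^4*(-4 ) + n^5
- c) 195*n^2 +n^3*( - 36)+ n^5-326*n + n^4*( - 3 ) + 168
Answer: a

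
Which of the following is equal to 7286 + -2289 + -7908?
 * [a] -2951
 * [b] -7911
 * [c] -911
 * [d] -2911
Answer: d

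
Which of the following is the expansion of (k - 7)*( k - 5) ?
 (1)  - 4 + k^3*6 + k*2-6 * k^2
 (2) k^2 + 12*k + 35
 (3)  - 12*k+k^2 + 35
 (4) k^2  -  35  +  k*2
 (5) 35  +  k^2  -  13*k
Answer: 3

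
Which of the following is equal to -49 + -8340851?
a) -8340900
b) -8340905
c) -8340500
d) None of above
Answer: a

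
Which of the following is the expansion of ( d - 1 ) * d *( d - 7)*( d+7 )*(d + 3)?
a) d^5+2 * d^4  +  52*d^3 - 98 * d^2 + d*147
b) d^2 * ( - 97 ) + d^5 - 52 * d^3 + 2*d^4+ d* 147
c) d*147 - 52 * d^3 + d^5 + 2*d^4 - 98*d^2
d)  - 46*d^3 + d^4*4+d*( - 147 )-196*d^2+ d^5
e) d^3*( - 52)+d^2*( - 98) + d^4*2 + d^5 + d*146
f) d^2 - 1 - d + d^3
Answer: c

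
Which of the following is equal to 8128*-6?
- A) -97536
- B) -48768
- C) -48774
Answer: B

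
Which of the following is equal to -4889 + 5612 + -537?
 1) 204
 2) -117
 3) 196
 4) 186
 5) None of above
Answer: 4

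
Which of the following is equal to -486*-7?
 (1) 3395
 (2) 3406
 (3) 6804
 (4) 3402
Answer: 4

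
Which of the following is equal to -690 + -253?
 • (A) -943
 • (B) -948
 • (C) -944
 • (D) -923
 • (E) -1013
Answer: A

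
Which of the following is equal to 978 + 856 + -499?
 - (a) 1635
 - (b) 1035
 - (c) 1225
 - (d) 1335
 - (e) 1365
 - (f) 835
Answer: d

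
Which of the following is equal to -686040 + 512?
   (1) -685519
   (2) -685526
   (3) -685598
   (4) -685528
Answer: 4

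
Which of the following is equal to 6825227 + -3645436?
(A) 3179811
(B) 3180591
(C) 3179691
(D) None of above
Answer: D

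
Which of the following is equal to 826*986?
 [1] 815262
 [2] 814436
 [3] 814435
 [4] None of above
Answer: 2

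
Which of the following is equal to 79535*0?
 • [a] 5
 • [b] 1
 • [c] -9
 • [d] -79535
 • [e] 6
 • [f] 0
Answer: f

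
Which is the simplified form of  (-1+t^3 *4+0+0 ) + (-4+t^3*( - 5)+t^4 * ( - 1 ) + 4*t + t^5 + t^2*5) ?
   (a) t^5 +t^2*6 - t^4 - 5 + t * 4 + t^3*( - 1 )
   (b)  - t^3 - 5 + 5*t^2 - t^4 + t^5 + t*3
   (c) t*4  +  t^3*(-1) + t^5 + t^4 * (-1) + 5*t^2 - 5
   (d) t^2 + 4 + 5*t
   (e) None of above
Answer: c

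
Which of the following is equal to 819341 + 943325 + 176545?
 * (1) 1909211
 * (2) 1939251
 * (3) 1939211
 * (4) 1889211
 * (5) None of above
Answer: 3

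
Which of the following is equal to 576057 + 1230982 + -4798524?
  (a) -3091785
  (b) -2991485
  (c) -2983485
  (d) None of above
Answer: b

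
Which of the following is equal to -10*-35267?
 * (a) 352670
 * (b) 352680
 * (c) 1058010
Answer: a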